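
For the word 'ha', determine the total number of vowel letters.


Scanning each character of 'ha':
  Position 1: 'h' -> consonant (running count: 0)
  Position 2: 'a' -> vowel (running count: 1)
Total vowels: 1

1


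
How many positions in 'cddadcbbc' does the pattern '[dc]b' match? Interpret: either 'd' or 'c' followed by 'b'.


Pattern: [dc]b means either 'd' or 'c' followed by 'b'.
Scanning 'cddadcbbc' position-by-position:
  Pos 0: window 'cd' -> no
  Pos 1: window 'dd' -> no
  Pos 2: window 'da' -> no
  Pos 3: window 'ad' -> no
  Pos 4: window 'dc' -> no
  Pos 5: window 'cb' -> MATCH
  Pos 6: window 'bb' -> no
  Pos 7: window 'bc' -> no
  Pos 8: window 'c' -> no
Total matches: 1

1


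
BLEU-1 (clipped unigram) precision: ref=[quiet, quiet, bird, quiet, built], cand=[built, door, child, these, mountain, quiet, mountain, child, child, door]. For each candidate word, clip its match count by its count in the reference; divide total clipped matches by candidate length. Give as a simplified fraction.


Reference word counts: {'bird': 1, 'built': 1, 'quiet': 3}
Checking each candidate word (with clipping):
  'built' -> in reference (ref count 1, used 1/1) -> match (matches: 1)
  'door' -> not in reference -> no match (matches: 1)
  'child' -> not in reference -> no match (matches: 1)
  'these' -> not in reference -> no match (matches: 1)
  'mountain' -> not in reference -> no match (matches: 1)
  'quiet' -> in reference (ref count 3, used 1/3) -> match (matches: 2)
  'mountain' -> not in reference -> no match (matches: 2)
  'child' -> not in reference -> no match (matches: 2)
  'child' -> not in reference -> no match (matches: 2)
  'door' -> not in reference -> no match (matches: 2)
Clipped matches: 2, Candidate length: 10
Precision = 2/10 = 1/5

1/5


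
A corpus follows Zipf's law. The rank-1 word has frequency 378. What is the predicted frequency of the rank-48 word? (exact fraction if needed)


Zipf's law: freq(rank) = f1 / rank
f1 = 378, rank = 48
freq = 378 / 48
GCD(378, 48) = 6
Simplified: 63/8

63/8


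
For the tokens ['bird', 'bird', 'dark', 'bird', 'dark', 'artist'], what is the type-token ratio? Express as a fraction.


Tokens: 6
Unique types: ('artist', 'bird', 'dark') = 3
TTR = 3/6
Simplify: divide both by 3 -> 1/2
TTR = 1/2

1/2


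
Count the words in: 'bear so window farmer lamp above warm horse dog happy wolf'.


Counting words by splitting on spaces:
  Word 1: 'bear'
  Word 2: 'so'
  Word 3: 'window'
  Word 4: 'farmer'
  Word 5: 'lamp'
  Word 6: 'above'
  Word 7: 'warm'
  Word 8: 'horse'
  Word 9: 'dog'
  Word 10: 'happy'
  Word 11: 'wolf'
Total words: 11

11


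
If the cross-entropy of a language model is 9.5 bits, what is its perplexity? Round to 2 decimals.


Perplexity formula: PP = 2^H
H = 9.5
PP = 2^9.5
Decompose: 2^9.5 = 2^9 * 2^0.5 = 2^9 * sqrt(2)
2^9 = 512, sqrt(2) ~ 1.4142136
PP ~ 512 * 1.4142136 = 724.0773632
Rounded to 2 decimals: 724.08

724.08


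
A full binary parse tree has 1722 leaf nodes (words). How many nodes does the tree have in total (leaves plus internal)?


Leaf nodes (terminals): 1722
Internal nodes = n - 1 = 1722 - 1 = 1721
Total = leaves + internal = 1722 + 1721 = 3443

3443


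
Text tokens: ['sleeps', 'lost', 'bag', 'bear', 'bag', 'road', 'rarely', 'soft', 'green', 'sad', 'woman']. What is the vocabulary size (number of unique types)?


Listing all tokens and tracking unique types:
  Token 1: 'sleeps' -> NEW (unique so far: 1)
  Token 2: 'lost' -> NEW (unique so far: 2)
  Token 3: 'bag' -> NEW (unique so far: 3)
  Token 4: 'bear' -> NEW (unique so far: 4)
  Token 5: 'bag' -> duplicate (unique so far: 4)
  Token 6: 'road' -> NEW (unique so far: 5)
  Token 7: 'rarely' -> NEW (unique so far: 6)
  Token 8: 'soft' -> NEW (unique so far: 7)
  Token 9: 'green' -> NEW (unique so far: 8)
  Token 10: 'sad' -> NEW (unique so far: 9)
  Token 11: 'woman' -> NEW (unique so far: 10)
Unique types: ('bag', 'bear', 'green', 'lost', 'rarely', 'road', 'sad', 'sleeps', 'soft', 'woman')
Vocabulary size: 10

10


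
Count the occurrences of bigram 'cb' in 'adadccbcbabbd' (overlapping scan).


Scanning 'adadccbcbabbd' for bigram 'cb':
  Position 0: 'ad' -> no
  Position 1: 'da' -> no
  Position 2: 'ad' -> no
  Position 3: 'dc' -> no
  Position 4: 'cc' -> no
  Position 5: 'cb' -> MATCH
  Position 6: 'bc' -> no
  Position 7: 'cb' -> MATCH
  Position 8: 'ba' -> no
  Position 9: 'ab' -> no
  Position 10: 'bb' -> no
  Position 11: 'bd' -> no
Total matches: 2

2


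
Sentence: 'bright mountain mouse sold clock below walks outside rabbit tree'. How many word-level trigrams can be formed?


Word trigrams from [10] words:
  Trigram 1: (bright mountain mouse)
  Trigram 2: (mountain mouse sold)
  Trigram 3: (mouse sold clock)
  Trigram 4: (sold clock below)
  Trigram 5: (clock below walks)
  Trigram 6: (below walks outside)
  Trigram 7: (walks outside rabbit)
  Trigram 8: (outside rabbit tree)
Total word trigrams: 10 - 2 = 8

8


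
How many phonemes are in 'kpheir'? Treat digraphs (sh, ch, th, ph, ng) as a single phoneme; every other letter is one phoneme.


Parsing 'kpheir' greedily, digraphs first:
  'k' -> consonant phoneme (phonemes so far: 1)
  'ph' -> digraph (1 consonant phoneme) (phonemes so far: 2)
  'e' -> vowel phoneme (phonemes so far: 3)
  'i' -> vowel phoneme (phonemes so far: 4)
  'r' -> consonant phoneme (phonemes so far: 5)
Total phonemes: 5

5


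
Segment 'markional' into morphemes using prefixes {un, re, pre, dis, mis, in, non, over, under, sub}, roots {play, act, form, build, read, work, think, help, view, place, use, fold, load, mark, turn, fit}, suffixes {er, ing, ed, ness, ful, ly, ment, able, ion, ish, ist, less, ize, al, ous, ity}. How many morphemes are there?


Segmenting 'markional' against the inventory:
  'mark' -> root (morpheme 1)
  'ion' -> suffix (morpheme 2)
  'al' -> suffix (morpheme 3)
Total morphemes: 3

3


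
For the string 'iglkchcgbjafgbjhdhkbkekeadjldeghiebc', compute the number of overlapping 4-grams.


String 'iglkchcgbjafgbjhdhkbkekeadjldeghiebc' has length L = 36.
Number of overlapping n-grams = L - n + 1
Substituting: 36 - 4 + 1 = 33

33


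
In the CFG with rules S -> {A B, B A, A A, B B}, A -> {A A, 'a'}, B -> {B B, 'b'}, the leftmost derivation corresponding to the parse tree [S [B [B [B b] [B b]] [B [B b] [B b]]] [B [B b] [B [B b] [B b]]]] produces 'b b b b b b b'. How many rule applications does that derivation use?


Every bracketed nonterminal node [X ...] in the tree is produced by exactly one rule application.
Reading the tree off as a leftmost derivation:
  Step 1: S  =>  B B   (applied S -> B B)
  Step 2: B B  =>  B B B   (applied B -> B B)
  Step 3: B B B  =>  B B B B   (applied B -> B B)
  Step 4: B B B B  =>  b B B B   (applied B -> b)
  Step 5: b B B B  =>  b b B B   (applied B -> b)
  Step 6: b b B B  =>  b b B B B   (applied B -> B B)
  Step 7: b b B B B  =>  b b b B B   (applied B -> b)
  Step 8: b b b B B  =>  b b b b B   (applied B -> b)
  Step 9: b b b b B  =>  b b b b B B   (applied B -> B B)
  Step 10: b b b b B B  =>  b b b b b B   (applied B -> b)
  Step 11: b b b b b B  =>  b b b b b B B   (applied B -> B B)
  Step 12: b b b b b B B  =>  b b b b b b B   (applied B -> b)
  Step 13: b b b b b b B  =>  b b b b b b b   (applied B -> b)
Final yield: b b b b b b b
Total rewrite steps: 13

13


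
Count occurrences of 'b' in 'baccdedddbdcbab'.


Scanning 'baccdedddbdcbab' for 'b':
  Position 0: 'b' -> MATCH (count: 1)
  Position 9: 'b' -> MATCH (count: 2)
  Position 12: 'b' -> MATCH (count: 3)
  Position 14: 'b' -> MATCH (count: 4)
Total occurrences of 'b': 4

4


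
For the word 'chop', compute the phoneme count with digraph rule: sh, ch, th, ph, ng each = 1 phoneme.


Parsing 'chop' greedily, digraphs first:
  'ch' -> digraph (1 consonant phoneme) (phonemes so far: 1)
  'o' -> vowel phoneme (phonemes so far: 2)
  'p' -> consonant phoneme (phonemes so far: 3)
Total phonemes: 3

3


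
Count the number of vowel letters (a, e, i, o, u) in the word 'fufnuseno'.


Scanning each character of 'fufnuseno':
  Position 1: 'f' -> consonant (running count: 0)
  Position 2: 'u' -> vowel (running count: 1)
  Position 3: 'f' -> consonant (running count: 1)
  Position 4: 'n' -> consonant (running count: 1)
  Position 5: 'u' -> vowel (running count: 2)
  Position 6: 's' -> consonant (running count: 2)
  Position 7: 'e' -> vowel (running count: 3)
  Position 8: 'n' -> consonant (running count: 3)
  Position 9: 'o' -> vowel (running count: 4)
Total vowels: 4

4


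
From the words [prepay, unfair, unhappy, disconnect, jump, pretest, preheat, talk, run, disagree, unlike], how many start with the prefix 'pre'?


Checking each word for prefix 'pre':
  'prepay' -> YES, starts with 'pre' (count: 1)
  'unfair' -> no (count: 1)
  'unhappy' -> no (count: 1)
  'disconnect' -> no (count: 1)
  'jump' -> no (count: 1)
  'pretest' -> YES, starts with 'pre' (count: 2)
  'preheat' -> YES, starts with 'pre' (count: 3)
  'talk' -> no (count: 3)
  'run' -> no (count: 3)
  'disagree' -> no (count: 3)
  'unlike' -> no (count: 3)
Total with prefix 'pre': 3

3


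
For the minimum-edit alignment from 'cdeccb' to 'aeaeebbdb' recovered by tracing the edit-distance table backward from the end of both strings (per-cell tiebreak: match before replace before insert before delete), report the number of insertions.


Edit distance = 7. Backtracking from cell (6, 9) with preference match > replace > insert > delete,
then listing the resulting alignment 'cdeccb' -> 'aeaeebbdb' left to right:
  Step 1: insert 'a' [insertion #1]
  Step 2: insert 'e' [insertion #2]
  Step 3: replace c->a
  Step 4: replace d->e
  Step 5: keep 'e'
  Step 6: insert 'b' [insertion #3]
  Step 7: replace c->b
  Step 8: replace c->d
  Step 9: keep 'b'
Total insertions: 3

3


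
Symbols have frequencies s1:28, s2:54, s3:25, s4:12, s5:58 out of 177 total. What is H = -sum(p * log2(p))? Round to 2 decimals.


Computing entropy H = -sum(p_i * log2(p_i)):
  s1: p = 28/177 = 0.1582, -p*log2(p) = 0.4208
  s2: p = 54/177 = 0.3051, -p*log2(p) = 0.5225
  s3: p = 25/177 = 0.1412, -p*log2(p) = 0.3988
  s4: p = 12/177 = 0.0678, -p*log2(p) = 0.2632
  s5: p = 58/177 = 0.3277, -p*log2(p) = 0.5274
H = sum of terms = 2.1327
Rounded to 2 decimals: 2.13

2.13


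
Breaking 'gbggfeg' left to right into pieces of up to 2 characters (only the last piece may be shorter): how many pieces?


'gbggfeg' has 7 characters.
Chunking with max size 2:
  Chunk 1: 'gb' (positions 0-1)
  Chunk 2: 'gg' (positions 2-3)
  Chunk 3: 'fe' (positions 4-5)
  Chunk 4: 'g' (positions 6-6)
Total chunks: ceil(7 / 2) = 4

4


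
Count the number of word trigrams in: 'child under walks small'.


Word trigrams from [4] words:
  Trigram 1: (child under walks)
  Trigram 2: (under walks small)
Total word trigrams: 4 - 2 = 2

2


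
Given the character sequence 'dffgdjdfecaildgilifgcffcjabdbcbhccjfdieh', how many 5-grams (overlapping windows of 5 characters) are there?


String 'dffgdjdfecaildgilifgcffcjabdbcbhccjfdieh' has length L = 40.
Number of overlapping n-grams = L - n + 1
Substituting: 40 - 5 + 1 = 36

36


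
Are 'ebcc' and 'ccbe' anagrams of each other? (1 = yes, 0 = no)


Sort characters of 'ebcc': 'bcce'
Sort characters of 'ccbe': 'bcce'
Sorted forms match -> they ARE anagrams
Result: 1

1


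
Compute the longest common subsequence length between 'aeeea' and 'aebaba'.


DP table for LCS of 'aeeea' and 'aebaba':
       a  e  b  a  b  a
    0  0  0  0  0  0  0
  a 0  1  1  1  1  1  1
  e 0  1  2  2  2  2  2
  e 0  1  2  2  2  2  2
  e 0  1  2  2  2  2  2
  a 0  1  2  2  3  3  3
LCS: 'aea'
LCS length = 3

3


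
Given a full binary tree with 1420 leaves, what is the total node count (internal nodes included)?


Leaf nodes (terminals): 1420
Internal nodes = n - 1 = 1420 - 1 = 1419
Total = leaves + internal = 1420 + 1419 = 2839

2839


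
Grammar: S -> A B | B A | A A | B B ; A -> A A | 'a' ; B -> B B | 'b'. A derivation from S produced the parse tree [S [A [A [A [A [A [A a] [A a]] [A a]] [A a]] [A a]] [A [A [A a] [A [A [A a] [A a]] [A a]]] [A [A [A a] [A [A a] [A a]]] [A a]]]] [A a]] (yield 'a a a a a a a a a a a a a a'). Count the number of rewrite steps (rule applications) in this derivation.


Every bracketed nonterminal node [X ...] in the tree is produced by exactly one rule application.
Reading the tree off as a leftmost derivation:
  Step 1: S  =>  A A   (applied S -> A A)
  Step 2: A A  =>  A A A   (applied A -> A A)
  Step 3: A A A  =>  A A A A   (applied A -> A A)
  Step 4: A A A A  =>  A A A A A   (applied A -> A A)
  Step 5: A A A A A  =>  A A A A A A   (applied A -> A A)
  Step 6: A A A A A A  =>  A A A A A A A   (applied A -> A A)
  Step 7: A A A A A A A  =>  a A A A A A A   (applied A -> a)
  Step 8: a A A A A A A  =>  a a A A A A A   (applied A -> a)
  Step 9: a a A A A A A  =>  a a a A A A A   (applied A -> a)
  Step 10: a a a A A A A  =>  a a a a A A A   (applied A -> a)
  Step 11: a a a a A A A  =>  a a a a a A A   (applied A -> a)
  Step 12: a a a a a A A  =>  a a a a a A A A   (applied A -> A A)
  Step 13: a a a a a A A A  =>  a a a a a A A A A   (applied A -> A A)
  Step 14: a a a a a A A A A  =>  a a a a a a A A A   (applied A -> a)
  Step 15: a a a a a a A A A  =>  a a a a a a A A A A   (applied A -> A A)
  Step 16: a a a a a a A A A A  =>  a a a a a a A A A A A   (applied A -> A A)
  Step 17: a a a a a a A A A A A  =>  a a a a a a a A A A A   (applied A -> a)
  Step 18: a a a a a a a A A A A  =>  a a a a a a a a A A A   (applied A -> a)
  Step 19: a a a a a a a a A A A  =>  a a a a a a a a a A A   (applied A -> a)
  Step 20: a a a a a a a a a A A  =>  a a a a a a a a a A A A   (applied A -> A A)
  Step 21: a a a a a a a a a A A A  =>  a a a a a a a a a A A A A   (applied A -> A A)
  Step 22: a a a a a a a a a A A A A  =>  a a a a a a a a a a A A A   (applied A -> a)
  Step 23: a a a a a a a a a a A A A  =>  a a a a a a a a a a A A A A   (applied A -> A A)
  Step 24: a a a a a a a a a a A A A A  =>  a a a a a a a a a a a A A A   (applied A -> a)
  Step 25: a a a a a a a a a a a A A A  =>  a a a a a a a a a a a a A A   (applied A -> a)
  Step 26: a a a a a a a a a a a a A A  =>  a a a a a a a a a a a a a A   (applied A -> a)
  Step 27: a a a a a a a a a a a a a A  =>  a a a a a a a a a a a a a a   (applied A -> a)
Final yield: a a a a a a a a a a a a a a
Total rewrite steps: 27

27


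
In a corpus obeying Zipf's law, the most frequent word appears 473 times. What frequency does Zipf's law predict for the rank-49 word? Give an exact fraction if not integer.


Zipf's law: freq(rank) = f1 / rank
f1 = 473, rank = 49
freq = 473 / 49
GCD(473, 49) = 1
Simplified: 473/49

473/49


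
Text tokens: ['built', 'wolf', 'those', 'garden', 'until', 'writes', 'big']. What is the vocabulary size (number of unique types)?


Listing all tokens and tracking unique types:
  Token 1: 'built' -> NEW (unique so far: 1)
  Token 2: 'wolf' -> NEW (unique so far: 2)
  Token 3: 'those' -> NEW (unique so far: 3)
  Token 4: 'garden' -> NEW (unique so far: 4)
  Token 5: 'until' -> NEW (unique so far: 5)
  Token 6: 'writes' -> NEW (unique so far: 6)
  Token 7: 'big' -> NEW (unique so far: 7)
Unique types: ('big', 'built', 'garden', 'those', 'until', 'wolf', 'writes')
Vocabulary size: 7

7


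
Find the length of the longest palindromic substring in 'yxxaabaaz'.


Scanning 'yxxaabaaz' for palindromic substrings.
Substring at positions 3-7: 'aabaa'.
Check: reverse('aabaa') = 'aabaa' -> palindrome confirmed.
Neighbouring characters ('x' / 'z') break symmetry, so it cannot extend further.
No longer palindromic substring exists; longest length = 5

5


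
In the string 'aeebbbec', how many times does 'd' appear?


Scanning 'aeebbbec' for 'd':
  No matches found.
Total occurrences of 'd': 0

0


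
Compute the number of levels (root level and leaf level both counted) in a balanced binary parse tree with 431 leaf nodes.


In a balanced binary tree with n leaves the deepest leaf is ceil(log2(n)) edges below the root,
so counting node levels inclusive of root and leaves gives ceil(log2(n)) + 1 levels.
log2(431) = 8.7515
ceil(8.7515) = 9
levels = 9 + 1 = 10

10


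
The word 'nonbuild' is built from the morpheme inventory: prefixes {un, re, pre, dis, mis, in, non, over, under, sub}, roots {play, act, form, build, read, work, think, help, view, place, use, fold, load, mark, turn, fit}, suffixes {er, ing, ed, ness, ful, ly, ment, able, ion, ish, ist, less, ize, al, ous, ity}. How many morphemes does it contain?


Segmenting 'nonbuild' against the inventory:
  'non' -> prefix (morpheme 1)
  'build' -> root (morpheme 2)
Total morphemes: 2

2


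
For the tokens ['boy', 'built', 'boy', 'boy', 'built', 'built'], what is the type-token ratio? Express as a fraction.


Tokens: 6
Unique types: ('boy', 'built') = 2
TTR = 2/6
Simplify: divide both by 2 -> 1/3
TTR = 1/3

1/3


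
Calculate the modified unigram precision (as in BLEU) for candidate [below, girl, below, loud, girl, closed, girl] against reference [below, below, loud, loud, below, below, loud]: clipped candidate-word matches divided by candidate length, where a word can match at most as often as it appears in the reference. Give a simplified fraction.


Reference word counts: {'below': 4, 'loud': 3}
Checking each candidate word (with clipping):
  'below' -> in reference (ref count 4, used 1/4) -> match (matches: 1)
  'girl' -> not in reference -> no match (matches: 1)
  'below' -> in reference (ref count 4, used 2/4) -> match (matches: 2)
  'loud' -> in reference (ref count 3, used 1/3) -> match (matches: 3)
  'girl' -> not in reference -> no match (matches: 3)
  'closed' -> not in reference -> no match (matches: 3)
  'girl' -> not in reference -> no match (matches: 3)
Clipped matches: 3, Candidate length: 7
Precision = 3/7

3/7


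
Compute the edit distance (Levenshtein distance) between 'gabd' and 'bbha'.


Building DP table for s1='gabd' (len 4) and s2='bbha' (len 4):
       b  b  h  a
    0  1  2  3  4
  g 1  1  2  3  4
  a 2  2  2  3  3
  b 3  2  2  3  4
  d 4  3  3  3  4
Edit distance = dp[4][4] = 4

4


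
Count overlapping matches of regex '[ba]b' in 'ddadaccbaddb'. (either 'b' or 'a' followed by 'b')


Pattern: [ba]b means either 'b' or 'a' followed by 'b'.
Scanning 'ddadaccbaddb' position-by-position:
  Pos 0: window 'dd' -> no
  Pos 1: window 'da' -> no
  Pos 2: window 'ad' -> no
  Pos 3: window 'da' -> no
  Pos 4: window 'ac' -> no
  Pos 5: window 'cc' -> no
  Pos 6: window 'cb' -> no
  Pos 7: window 'ba' -> no
  Pos 8: window 'ad' -> no
  Pos 9: window 'dd' -> no
  Pos 10: window 'db' -> no
  Pos 11: window 'b' -> no
Total matches: 0

0


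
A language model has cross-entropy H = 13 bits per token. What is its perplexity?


Perplexity formula: PP = 2^H
H = 13
PP = 2^13
PP = 2^13 = 8192

8192


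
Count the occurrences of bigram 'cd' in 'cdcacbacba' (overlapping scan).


Scanning 'cdcacbacba' for bigram 'cd':
  Position 0: 'cd' -> MATCH
  Position 1: 'dc' -> no
  Position 2: 'ca' -> no
  Position 3: 'ac' -> no
  Position 4: 'cb' -> no
  Position 5: 'ba' -> no
  Position 6: 'ac' -> no
  Position 7: 'cb' -> no
  Position 8: 'ba' -> no
Total matches: 1

1


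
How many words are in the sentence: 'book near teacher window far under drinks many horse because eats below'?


Counting words by splitting on spaces:
  Word 1: 'book'
  Word 2: 'near'
  Word 3: 'teacher'
  Word 4: 'window'
  Word 5: 'far'
  Word 6: 'under'
  Word 7: 'drinks'
  Word 8: 'many'
  Word 9: 'horse'
  Word 10: 'because'
  Word 11: 'eats'
  Word 12: 'below'
Total words: 12

12


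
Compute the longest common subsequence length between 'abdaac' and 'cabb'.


DP table for LCS of 'abdaac' and 'cabb':
       c  a  b  b
    0  0  0  0  0
  a 0  0  1  1  1
  b 0  0  1  2  2
  d 0  0  1  2  2
  a 0  0  1  2  2
  a 0  0  1  2  2
  c 0  1  1  2  2
LCS: 'ab'
LCS length = 2

2


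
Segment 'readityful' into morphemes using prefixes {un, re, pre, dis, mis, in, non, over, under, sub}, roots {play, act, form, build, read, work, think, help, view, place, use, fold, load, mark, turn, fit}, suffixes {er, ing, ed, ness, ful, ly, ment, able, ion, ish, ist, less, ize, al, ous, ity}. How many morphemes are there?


Segmenting 'readityful' against the inventory:
  'read' -> root (morpheme 1)
  'ity' -> suffix (morpheme 2)
  'ful' -> suffix (morpheme 3)
Total morphemes: 3

3


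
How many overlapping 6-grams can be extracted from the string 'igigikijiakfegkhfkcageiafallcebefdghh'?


String 'igigikijiakfegkhfkcageiafallcebefdghh' has length L = 37.
Number of overlapping n-grams = L - n + 1
Substituting: 37 - 6 + 1 = 32

32


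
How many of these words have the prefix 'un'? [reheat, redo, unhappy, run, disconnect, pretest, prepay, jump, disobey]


Checking each word for prefix 'un':
  'reheat' -> no (count: 0)
  'redo' -> no (count: 0)
  'unhappy' -> YES, starts with 'un' (count: 1)
  'run' -> no (count: 1)
  'disconnect' -> no (count: 1)
  'pretest' -> no (count: 1)
  'prepay' -> no (count: 1)
  'jump' -> no (count: 1)
  'disobey' -> no (count: 1)
Total with prefix 'un': 1

1


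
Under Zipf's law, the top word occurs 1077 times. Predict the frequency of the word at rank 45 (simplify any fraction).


Zipf's law: freq(rank) = f1 / rank
f1 = 1077, rank = 45
freq = 1077 / 45
GCD(1077, 45) = 3
Simplified: 359/15

359/15


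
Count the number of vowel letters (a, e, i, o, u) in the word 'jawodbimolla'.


Scanning each character of 'jawodbimolla':
  Position 1: 'j' -> consonant (running count: 0)
  Position 2: 'a' -> vowel (running count: 1)
  Position 3: 'w' -> consonant (running count: 1)
  Position 4: 'o' -> vowel (running count: 2)
  Position 5: 'd' -> consonant (running count: 2)
  Position 6: 'b' -> consonant (running count: 2)
  Position 7: 'i' -> vowel (running count: 3)
  Position 8: 'm' -> consonant (running count: 3)
  Position 9: 'o' -> vowel (running count: 4)
  Position 10: 'l' -> consonant (running count: 4)
  Position 11: 'l' -> consonant (running count: 4)
  Position 12: 'a' -> vowel (running count: 5)
Total vowels: 5

5


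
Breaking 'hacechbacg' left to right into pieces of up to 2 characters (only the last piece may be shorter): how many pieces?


'hacechbacg' has 10 characters.
Chunking with max size 2:
  Chunk 1: 'ha' (positions 0-1)
  Chunk 2: 'ce' (positions 2-3)
  Chunk 3: 'ch' (positions 4-5)
  Chunk 4: 'ba' (positions 6-7)
  Chunk 5: 'cg' (positions 8-9)
Total chunks: ceil(10 / 2) = 5

5


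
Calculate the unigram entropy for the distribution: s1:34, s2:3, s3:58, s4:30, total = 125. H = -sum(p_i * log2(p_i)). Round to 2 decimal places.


Computing entropy H = -sum(p_i * log2(p_i)):
  s1: p = 34/125 = 0.2720, -p*log2(p) = 0.5109
  s2: p = 3/125 = 0.0240, -p*log2(p) = 0.1291
  s3: p = 58/125 = 0.4640, -p*log2(p) = 0.5140
  s4: p = 30/125 = 0.2400, -p*log2(p) = 0.4941
H = sum of terms = 1.6481
Rounded to 2 decimals: 1.65

1.65


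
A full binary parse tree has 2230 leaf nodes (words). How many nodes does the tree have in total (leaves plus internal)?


Leaf nodes (terminals): 2230
Internal nodes = n - 1 = 2230 - 1 = 2229
Total = leaves + internal = 2230 + 2229 = 4459

4459


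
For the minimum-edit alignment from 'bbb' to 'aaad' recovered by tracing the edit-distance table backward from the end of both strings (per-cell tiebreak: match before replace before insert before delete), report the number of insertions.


Edit distance = 4. Backtracking from cell (3, 4) with preference match > replace > insert > delete,
then listing the resulting alignment 'bbb' -> 'aaad' left to right:
  Step 1: insert 'a' [insertion #1]
  Step 2: replace b->a
  Step 3: replace b->a
  Step 4: replace b->d
Total insertions: 1

1


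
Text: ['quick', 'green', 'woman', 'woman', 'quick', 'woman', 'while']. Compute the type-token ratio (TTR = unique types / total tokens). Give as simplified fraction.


Tokens: 7
Unique types: ('green', 'quick', 'while', 'woman') = 4
TTR = 4/7
Already in lowest terms.

4/7


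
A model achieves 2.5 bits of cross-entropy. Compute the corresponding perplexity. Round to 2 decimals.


Perplexity formula: PP = 2^H
H = 2.5
PP = 2^2.5
Decompose: 2^2.5 = 2^2 * 2^0.5 = 2^2 * sqrt(2)
2^2 = 4, sqrt(2) ~ 1.4142136
PP ~ 4 * 1.4142136 = 5.6568544
Rounded to 2 decimals: 5.66

5.66


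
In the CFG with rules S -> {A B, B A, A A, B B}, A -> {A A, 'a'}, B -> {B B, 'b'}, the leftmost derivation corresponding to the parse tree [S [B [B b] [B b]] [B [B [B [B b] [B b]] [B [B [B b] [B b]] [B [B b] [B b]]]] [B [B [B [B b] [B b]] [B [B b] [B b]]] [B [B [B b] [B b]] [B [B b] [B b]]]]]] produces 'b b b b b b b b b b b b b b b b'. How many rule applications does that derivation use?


Every bracketed nonterminal node [X ...] in the tree is produced by exactly one rule application.
Reading the tree off as a leftmost derivation:
  Step 1: S  =>  B B   (applied S -> B B)
  Step 2: B B  =>  B B B   (applied B -> B B)
  Step 3: B B B  =>  b B B   (applied B -> b)
  Step 4: b B B  =>  b b B   (applied B -> b)
  Step 5: b b B  =>  b b B B   (applied B -> B B)
  Step 6: b b B B  =>  b b B B B   (applied B -> B B)
  Step 7: b b B B B  =>  b b B B B B   (applied B -> B B)
  Step 8: b b B B B B  =>  b b b B B B   (applied B -> b)
  Step 9: b b b B B B  =>  b b b b B B   (applied B -> b)
  Step 10: b b b b B B  =>  b b b b B B B   (applied B -> B B)
  Step 11: b b b b B B B  =>  b b b b B B B B   (applied B -> B B)
  Step 12: b b b b B B B B  =>  b b b b b B B B   (applied B -> b)
  Step 13: b b b b b B B B  =>  b b b b b b B B   (applied B -> b)
  Step 14: b b b b b b B B  =>  b b b b b b B B B   (applied B -> B B)
  Step 15: b b b b b b B B B  =>  b b b b b b b B B   (applied B -> b)
  Step 16: b b b b b b b B B  =>  b b b b b b b b B   (applied B -> b)
  Step 17: b b b b b b b b B  =>  b b b b b b b b B B   (applied B -> B B)
  Step 18: b b b b b b b b B B  =>  b b b b b b b b B B B   (applied B -> B B)
  Step 19: b b b b b b b b B B B  =>  b b b b b b b b B B B B   (applied B -> B B)
  Step 20: b b b b b b b b B B B B  =>  b b b b b b b b b B B B   (applied B -> b)
  Step 21: b b b b b b b b b B B B  =>  b b b b b b b b b b B B   (applied B -> b)
  Step 22: b b b b b b b b b b B B  =>  b b b b b b b b b b B B B   (applied B -> B B)
  Step 23: b b b b b b b b b b B B B  =>  b b b b b b b b b b b B B   (applied B -> b)
  Step 24: b b b b b b b b b b b B B  =>  b b b b b b b b b b b b B   (applied B -> b)
  Step 25: b b b b b b b b b b b b B  =>  b b b b b b b b b b b b B B   (applied B -> B B)
  Step 26: b b b b b b b b b b b b B B  =>  b b b b b b b b b b b b B B B   (applied B -> B B)
  Step 27: b b b b b b b b b b b b B B B  =>  b b b b b b b b b b b b b B B   (applied B -> b)
  Step 28: b b b b b b b b b b b b b B B  =>  b b b b b b b b b b b b b b B   (applied B -> b)
  Step 29: b b b b b b b b b b b b b b B  =>  b b b b b b b b b b b b b b B B   (applied B -> B B)
  Step 30: b b b b b b b b b b b b b b B B  =>  b b b b b b b b b b b b b b b B   (applied B -> b)
  Step 31: b b b b b b b b b b b b b b b B  =>  b b b b b b b b b b b b b b b b   (applied B -> b)
Final yield: b b b b b b b b b b b b b b b b
Total rewrite steps: 31

31


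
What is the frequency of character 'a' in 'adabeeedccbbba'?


Scanning 'adabeeedccbbba' for 'a':
  Position 0: 'a' -> MATCH (count: 1)
  Position 2: 'a' -> MATCH (count: 2)
  Position 13: 'a' -> MATCH (count: 3)
Total occurrences of 'a': 3

3


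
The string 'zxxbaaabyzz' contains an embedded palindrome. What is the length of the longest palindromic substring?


Scanning 'zxxbaaabyzz' for palindromic substrings.
Substring at positions 3-7: 'baaab'.
Check: reverse('baaab') = 'baaab' -> palindrome confirmed.
Neighbouring characters ('x' / 'y') break symmetry, so it cannot extend further.
No longer palindromic substring exists; longest length = 5

5


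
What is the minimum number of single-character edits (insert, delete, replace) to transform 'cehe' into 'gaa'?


Building DP table for s1='cehe' (len 4) and s2='gaa' (len 3):
       g  a  a
    0  1  2  3
  c 1  1  2  3
  e 2  2  2  3
  h 3  3  3  3
  e 4  4  4  4
Edit distance = dp[4][3] = 4

4


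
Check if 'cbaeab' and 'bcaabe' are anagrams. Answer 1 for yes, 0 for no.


Sort characters of 'cbaeab': 'aabbce'
Sort characters of 'bcaabe': 'aabbce'
Sorted forms match -> they ARE anagrams
Result: 1

1


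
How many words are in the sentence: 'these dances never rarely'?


Counting words by splitting on spaces:
  Word 1: 'these'
  Word 2: 'dances'
  Word 3: 'never'
  Word 4: 'rarely'
Total words: 4

4


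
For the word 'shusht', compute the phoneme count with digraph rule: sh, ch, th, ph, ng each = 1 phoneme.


Parsing 'shusht' greedily, digraphs first:
  'sh' -> digraph (1 consonant phoneme) (phonemes so far: 1)
  'u' -> vowel phoneme (phonemes so far: 2)
  'sh' -> digraph (1 consonant phoneme) (phonemes so far: 3)
  't' -> consonant phoneme (phonemes so far: 4)
Total phonemes: 4

4


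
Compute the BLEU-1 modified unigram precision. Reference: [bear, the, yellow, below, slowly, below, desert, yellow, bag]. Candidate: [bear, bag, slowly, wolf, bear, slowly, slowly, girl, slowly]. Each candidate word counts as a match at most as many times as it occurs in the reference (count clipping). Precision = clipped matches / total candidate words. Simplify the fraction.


Reference word counts: {'bag': 1, 'bear': 1, 'below': 2, 'desert': 1, 'slowly': 1, 'the': 1, 'yellow': 2}
Checking each candidate word (with clipping):
  'bear' -> in reference (ref count 1, used 1/1) -> match (matches: 1)
  'bag' -> in reference (ref count 1, used 1/1) -> match (matches: 2)
  'slowly' -> in reference (ref count 1, used 1/1) -> match (matches: 3)
  'wolf' -> not in reference -> no match (matches: 3)
  'bear' -> ref count 1 already used up (1/1) -> clipped, no match (matches: 3)
  'slowly' -> ref count 1 already used up (1/1) -> clipped, no match (matches: 3)
  'slowly' -> ref count 1 already used up (1/1) -> clipped, no match (matches: 3)
  'girl' -> not in reference -> no match (matches: 3)
  'slowly' -> ref count 1 already used up (1/1) -> clipped, no match (matches: 3)
Clipped matches: 3, Candidate length: 9
Precision = 3/9 = 1/3

1/3


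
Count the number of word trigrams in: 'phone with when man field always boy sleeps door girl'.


Word trigrams from [10] words:
  Trigram 1: (phone with when)
  Trigram 2: (with when man)
  Trigram 3: (when man field)
  Trigram 4: (man field always)
  Trigram 5: (field always boy)
  Trigram 6: (always boy sleeps)
  Trigram 7: (boy sleeps door)
  Trigram 8: (sleeps door girl)
Total word trigrams: 10 - 2 = 8

8


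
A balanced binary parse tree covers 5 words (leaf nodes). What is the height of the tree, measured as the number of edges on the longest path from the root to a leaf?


In a balanced binary tree with n leaves the deepest leaf is ceil(log2(n)) edges below the root.
log2(5) = 2.3219
ceil(2.3219) = 3
height (edges) = 3

3


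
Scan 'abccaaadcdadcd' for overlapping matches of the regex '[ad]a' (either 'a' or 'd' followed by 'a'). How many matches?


Pattern: [ad]a means either 'a' or 'd' followed by 'a'.
Scanning 'abccaaadcdadcd' position-by-position:
  Pos 0: window 'ab' -> no
  Pos 1: window 'bc' -> no
  Pos 2: window 'cc' -> no
  Pos 3: window 'ca' -> no
  Pos 4: window 'aa' -> MATCH
  Pos 5: window 'aa' -> MATCH
  Pos 6: window 'ad' -> no
  Pos 7: window 'dc' -> no
  Pos 8: window 'cd' -> no
  Pos 9: window 'da' -> MATCH
  Pos 10: window 'ad' -> no
  Pos 11: window 'dc' -> no
  Pos 12: window 'cd' -> no
  Pos 13: window 'd' -> no
Total matches: 3

3


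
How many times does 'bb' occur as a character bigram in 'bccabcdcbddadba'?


Scanning 'bccabcdcbddadba' for bigram 'bb':
  Position 0: 'bc' -> no
  Position 1: 'cc' -> no
  Position 2: 'ca' -> no
  Position 3: 'ab' -> no
  Position 4: 'bc' -> no
  Position 5: 'cd' -> no
  Position 6: 'dc' -> no
  Position 7: 'cb' -> no
  Position 8: 'bd' -> no
  Position 9: 'dd' -> no
  Position 10: 'da' -> no
  Position 11: 'ad' -> no
  Position 12: 'db' -> no
  Position 13: 'ba' -> no
Total matches: 0

0


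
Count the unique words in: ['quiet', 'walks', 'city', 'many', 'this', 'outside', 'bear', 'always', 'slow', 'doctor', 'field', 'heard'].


Listing all tokens and tracking unique types:
  Token 1: 'quiet' -> NEW (unique so far: 1)
  Token 2: 'walks' -> NEW (unique so far: 2)
  Token 3: 'city' -> NEW (unique so far: 3)
  Token 4: 'many' -> NEW (unique so far: 4)
  Token 5: 'this' -> NEW (unique so far: 5)
  Token 6: 'outside' -> NEW (unique so far: 6)
  Token 7: 'bear' -> NEW (unique so far: 7)
  Token 8: 'always' -> NEW (unique so far: 8)
  Token 9: 'slow' -> NEW (unique so far: 9)
  Token 10: 'doctor' -> NEW (unique so far: 10)
  Token 11: 'field' -> NEW (unique so far: 11)
  Token 12: 'heard' -> NEW (unique so far: 12)
Unique types: ('always', 'bear', 'city', 'doctor', 'field', 'heard', 'many', 'outside', 'quiet', 'slow', 'this', 'walks')
Vocabulary size: 12

12


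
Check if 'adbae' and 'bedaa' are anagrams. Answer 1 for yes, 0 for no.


Sort characters of 'adbae': 'aabde'
Sort characters of 'bedaa': 'aabde'
Sorted forms match -> they ARE anagrams
Result: 1

1


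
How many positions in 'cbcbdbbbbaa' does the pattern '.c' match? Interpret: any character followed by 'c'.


Pattern: .c means any character followed by 'c'.
Scanning 'cbcbdbbbbaa' position-by-position:
  Pos 0: window 'cb' -> no
  Pos 1: window 'bc' -> MATCH
  Pos 2: window 'cb' -> no
  Pos 3: window 'bd' -> no
  Pos 4: window 'db' -> no
  Pos 5: window 'bb' -> no
  Pos 6: window 'bb' -> no
  Pos 7: window 'bb' -> no
  Pos 8: window 'ba' -> no
  Pos 9: window 'aa' -> no
  Pos 10: window 'a' -> no
Total matches: 1

1


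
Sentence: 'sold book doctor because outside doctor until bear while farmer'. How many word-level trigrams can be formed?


Word trigrams from [10] words:
  Trigram 1: (sold book doctor)
  Trigram 2: (book doctor because)
  Trigram 3: (doctor because outside)
  Trigram 4: (because outside doctor)
  Trigram 5: (outside doctor until)
  Trigram 6: (doctor until bear)
  Trigram 7: (until bear while)
  Trigram 8: (bear while farmer)
Total word trigrams: 10 - 2 = 8

8


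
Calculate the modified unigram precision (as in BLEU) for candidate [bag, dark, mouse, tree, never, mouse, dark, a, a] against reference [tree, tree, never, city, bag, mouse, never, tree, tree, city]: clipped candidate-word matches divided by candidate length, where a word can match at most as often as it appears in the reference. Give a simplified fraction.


Reference word counts: {'bag': 1, 'city': 2, 'mouse': 1, 'never': 2, 'tree': 4}
Checking each candidate word (with clipping):
  'bag' -> in reference (ref count 1, used 1/1) -> match (matches: 1)
  'dark' -> not in reference -> no match (matches: 1)
  'mouse' -> in reference (ref count 1, used 1/1) -> match (matches: 2)
  'tree' -> in reference (ref count 4, used 1/4) -> match (matches: 3)
  'never' -> in reference (ref count 2, used 1/2) -> match (matches: 4)
  'mouse' -> ref count 1 already used up (1/1) -> clipped, no match (matches: 4)
  'dark' -> not in reference -> no match (matches: 4)
  'a' -> not in reference -> no match (matches: 4)
  'a' -> not in reference -> no match (matches: 4)
Clipped matches: 4, Candidate length: 9
Precision = 4/9

4/9


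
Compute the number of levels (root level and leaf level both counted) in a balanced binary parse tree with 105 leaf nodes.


In a balanced binary tree with n leaves the deepest leaf is ceil(log2(n)) edges below the root,
so counting node levels inclusive of root and leaves gives ceil(log2(n)) + 1 levels.
log2(105) = 6.7142
ceil(6.7142) = 7
levels = 7 + 1 = 8

8


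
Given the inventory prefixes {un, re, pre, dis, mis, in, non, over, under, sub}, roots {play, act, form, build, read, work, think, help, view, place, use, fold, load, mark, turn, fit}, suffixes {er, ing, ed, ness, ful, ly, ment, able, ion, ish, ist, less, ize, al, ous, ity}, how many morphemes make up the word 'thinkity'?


Segmenting 'thinkity' against the inventory:
  'think' -> root (morpheme 1)
  'ity' -> suffix (morpheme 2)
Total morphemes: 2

2


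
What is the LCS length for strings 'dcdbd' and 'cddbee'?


DP table for LCS of 'dcdbd' and 'cddbee':
       c  d  d  b  e  e
    0  0  0  0  0  0  0
  d 0  0  1  1  1  1  1
  c 0  1  1  1  1  1  1
  d 0  1  2  2  2  2  2
  b 0  1  2  2  3  3  3
  d 0  1  2  3  3  3  3
LCS: 'ddb'
LCS length = 3

3


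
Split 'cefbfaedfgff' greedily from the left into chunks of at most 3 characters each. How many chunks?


'cefbfaedfgff' has 12 characters.
Chunking with max size 3:
  Chunk 1: 'cef' (positions 0-2)
  Chunk 2: 'bfa' (positions 3-5)
  Chunk 3: 'edf' (positions 6-8)
  Chunk 4: 'gff' (positions 9-11)
Total chunks: ceil(12 / 3) = 4

4


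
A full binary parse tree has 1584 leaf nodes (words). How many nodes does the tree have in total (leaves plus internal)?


Leaf nodes (terminals): 1584
Internal nodes = n - 1 = 1584 - 1 = 1583
Total = leaves + internal = 1584 + 1583 = 3167

3167


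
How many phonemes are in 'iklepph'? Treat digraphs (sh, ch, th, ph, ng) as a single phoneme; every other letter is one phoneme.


Parsing 'iklepph' greedily, digraphs first:
  'i' -> vowel phoneme (phonemes so far: 1)
  'k' -> consonant phoneme (phonemes so far: 2)
  'l' -> consonant phoneme (phonemes so far: 3)
  'e' -> vowel phoneme (phonemes so far: 4)
  'p' -> consonant phoneme (phonemes so far: 5)
  'ph' -> digraph (1 consonant phoneme) (phonemes so far: 6)
Total phonemes: 6

6


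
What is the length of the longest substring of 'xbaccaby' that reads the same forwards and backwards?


Scanning 'xbaccaby' for palindromic substrings.
Substring at positions 1-6: 'baccab'.
Check: reverse('baccab') = 'baccab' -> palindrome confirmed.
Neighbouring characters ('x' / 'y') break symmetry, so it cannot extend further.
No longer palindromic substring exists; longest length = 6

6


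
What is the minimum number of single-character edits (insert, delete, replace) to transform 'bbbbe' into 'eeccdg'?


Building DP table for s1='bbbbe' (len 5) and s2='eeccdg' (len 6):
       e  e  c  c  d  g
    0  1  2  3  4  5  6
  b 1  1  2  3  4  5  6
  b 2  2  2  3  4  5  6
  b 3  3  3  3  4  5  6
  b 4  4  4  4  4  5  6
  e 5  4  4  5  5  5  6
Edit distance = dp[5][6] = 6

6


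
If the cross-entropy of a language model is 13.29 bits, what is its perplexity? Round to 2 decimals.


Perplexity formula: PP = 2^H
H = 13.29
PP = 2^13.29
Decompose: 2^13.29 = 2^13 * 2^0.29
2^13 = 8192, 2^0.29 ~ 1.2226403
PP ~ 8192 * 1.2226403 = 10015.8693376
Rounded to 2 decimals: 10015.87

10015.87


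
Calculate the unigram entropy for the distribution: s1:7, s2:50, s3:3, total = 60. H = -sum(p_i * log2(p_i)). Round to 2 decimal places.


Computing entropy H = -sum(p_i * log2(p_i)):
  s1: p = 7/60 = 0.1167, -p*log2(p) = 0.3616
  s2: p = 50/60 = 0.8333, -p*log2(p) = 0.2192
  s3: p = 3/60 = 0.0500, -p*log2(p) = 0.2161
H = sum of terms = 0.7969
Rounded to 2 decimals: 0.80

0.80


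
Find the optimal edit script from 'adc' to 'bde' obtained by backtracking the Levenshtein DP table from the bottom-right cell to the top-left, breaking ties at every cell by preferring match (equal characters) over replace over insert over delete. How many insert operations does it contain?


Edit distance = 2. Backtracking from cell (3, 3) with preference match > replace > insert > delete,
then listing the resulting alignment 'adc' -> 'bde' left to right:
  Step 1: replace a->b
  Step 2: keep 'd'
  Step 3: replace c->e
Total insertions: 0

0


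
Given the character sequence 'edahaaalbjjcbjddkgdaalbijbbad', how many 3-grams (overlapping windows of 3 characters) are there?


String 'edahaaalbjjcbjddkgdaalbijbbad' has length L = 29.
Number of overlapping n-grams = L - n + 1
Substituting: 29 - 3 + 1 = 27

27


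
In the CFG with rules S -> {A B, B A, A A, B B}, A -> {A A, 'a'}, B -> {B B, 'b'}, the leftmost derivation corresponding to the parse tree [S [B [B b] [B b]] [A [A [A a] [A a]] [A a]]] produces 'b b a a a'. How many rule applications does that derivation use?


Every bracketed nonterminal node [X ...] in the tree is produced by exactly one rule application.
Reading the tree off as a leftmost derivation:
  Step 1: S  =>  B A   (applied S -> B A)
  Step 2: B A  =>  B B A   (applied B -> B B)
  Step 3: B B A  =>  b B A   (applied B -> b)
  Step 4: b B A  =>  b b A   (applied B -> b)
  Step 5: b b A  =>  b b A A   (applied A -> A A)
  Step 6: b b A A  =>  b b A A A   (applied A -> A A)
  Step 7: b b A A A  =>  b b a A A   (applied A -> a)
  Step 8: b b a A A  =>  b b a a A   (applied A -> a)
  Step 9: b b a a A  =>  b b a a a   (applied A -> a)
Final yield: b b a a a
Total rewrite steps: 9

9
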